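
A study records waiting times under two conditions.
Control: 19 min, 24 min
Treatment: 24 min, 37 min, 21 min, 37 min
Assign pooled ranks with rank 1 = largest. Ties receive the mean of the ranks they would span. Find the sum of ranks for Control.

9.5

Sorted (descending): 37, 37, 24, 24, 21, 19
The 2 values of 37 occupy positions 1–2 → average rank (1+2)/2 = 1.5.
The 2 values of 24 occupy positions 3–4 → average rank (3+4)/2 = 3.5.
Control values → pooled ranks: 19→6, 24→3.5
Rank sum = 6 + 3.5 = 9.5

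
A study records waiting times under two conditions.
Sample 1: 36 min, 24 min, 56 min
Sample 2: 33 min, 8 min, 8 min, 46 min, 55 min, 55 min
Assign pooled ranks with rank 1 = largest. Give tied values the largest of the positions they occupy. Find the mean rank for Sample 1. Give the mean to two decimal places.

4.33

Sorted (descending): 56, 55, 55, 46, 36, 33, 24, 8, 8
The 2 values of 55 occupy positions 2–3 → each gets rank 3.
The 2 values of 8 occupy positions 8–9 → each gets rank 9.
Sample 1 values → pooled ranks: 36→5, 24→7, 56→1
Mean rank = (5 + 7 + 1) / 3 = 4.33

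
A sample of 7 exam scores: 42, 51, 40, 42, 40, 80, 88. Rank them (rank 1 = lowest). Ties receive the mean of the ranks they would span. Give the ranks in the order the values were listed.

Sorted (ascending): 40, 40, 42, 42, 51, 80, 88
The 2 values of 40 occupy positions 1–2 → average rank (1+2)/2 = 1.5.
The 2 values of 42 occupy positions 3–4 → average rank (3+4)/2 = 3.5.

3.5, 5, 1.5, 3.5, 1.5, 6, 7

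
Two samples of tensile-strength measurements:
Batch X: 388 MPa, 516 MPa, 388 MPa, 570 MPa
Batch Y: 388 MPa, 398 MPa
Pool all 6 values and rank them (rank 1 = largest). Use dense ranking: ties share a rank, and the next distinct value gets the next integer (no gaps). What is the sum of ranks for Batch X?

Sorted (descending): 570, 516, 398, 388, 388, 388
The 3 values of 388 share dense rank 4.
Remaining distinct values take the next consecutive integers.
Batch X values → pooled ranks: 388→4, 516→2, 388→4, 570→1
Rank sum = 4 + 2 + 4 + 1 = 11

11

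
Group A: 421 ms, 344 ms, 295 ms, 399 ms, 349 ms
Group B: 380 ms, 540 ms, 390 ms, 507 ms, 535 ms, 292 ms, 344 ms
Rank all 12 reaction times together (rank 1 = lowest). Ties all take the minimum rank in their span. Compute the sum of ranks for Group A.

27

Sorted (ascending): 292, 295, 344, 344, 349, 380, 390, 399, 421, 507, 535, 540
The 2 values of 344 occupy positions 3–4 → each gets rank 3.
Group A values → pooled ranks: 421→9, 344→3, 295→2, 399→8, 349→5
Rank sum = 9 + 3 + 2 + 8 + 5 = 27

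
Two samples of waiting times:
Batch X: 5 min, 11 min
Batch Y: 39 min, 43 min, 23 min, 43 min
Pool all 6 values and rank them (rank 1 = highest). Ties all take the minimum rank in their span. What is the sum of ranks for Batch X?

11

Sorted (descending): 43, 43, 39, 23, 11, 5
The 2 values of 43 occupy positions 1–2 → each gets rank 1.
Batch X values → pooled ranks: 5→6, 11→5
Rank sum = 6 + 5 = 11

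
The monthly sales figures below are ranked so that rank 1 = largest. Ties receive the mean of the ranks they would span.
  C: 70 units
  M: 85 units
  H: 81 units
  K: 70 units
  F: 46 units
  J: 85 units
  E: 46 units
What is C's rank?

Sorted (descending): 85, 85, 81, 70, 70, 46, 46
The 2 values of 85 occupy positions 1–2 → average rank (1+2)/2 = 1.5.
The 2 values of 70 occupy positions 4–5 → average rank (4+5)/2 = 4.5.
The 2 values of 46 occupy positions 6–7 → average rank (6+7)/2 = 6.5.
C has value 70 units → rank 4.5.

4.5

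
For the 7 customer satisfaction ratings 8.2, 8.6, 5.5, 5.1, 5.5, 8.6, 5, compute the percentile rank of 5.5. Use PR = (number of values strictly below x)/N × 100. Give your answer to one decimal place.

28.6

N = 7.
Strictly below 5.5: 2. Equal to 5.5: 2.
PR = 2/7 × 100 = 28.6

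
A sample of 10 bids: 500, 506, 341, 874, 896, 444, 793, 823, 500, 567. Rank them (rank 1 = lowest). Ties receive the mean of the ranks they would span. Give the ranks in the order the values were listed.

3.5, 5, 1, 9, 10, 2, 7, 8, 3.5, 6

Sorted (ascending): 341, 444, 500, 500, 506, 567, 793, 823, 874, 896
The 2 values of 500 occupy positions 3–4 → average rank (3+4)/2 = 3.5.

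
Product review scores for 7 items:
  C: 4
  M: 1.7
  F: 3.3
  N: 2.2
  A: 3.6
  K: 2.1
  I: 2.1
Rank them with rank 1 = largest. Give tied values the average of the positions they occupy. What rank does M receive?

7

Sorted (descending): 4, 3.6, 3.3, 2.2, 2.1, 2.1, 1.7
The 2 values of 2.1 occupy positions 5–6 → average rank (5+6)/2 = 5.5.
M has value 1.7 → rank 7.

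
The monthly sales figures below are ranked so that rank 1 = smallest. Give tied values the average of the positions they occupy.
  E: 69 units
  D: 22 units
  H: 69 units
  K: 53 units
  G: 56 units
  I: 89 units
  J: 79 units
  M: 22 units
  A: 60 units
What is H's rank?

Sorted (ascending): 22, 22, 53, 56, 60, 69, 69, 79, 89
The 2 values of 22 occupy positions 1–2 → average rank (1+2)/2 = 1.5.
The 2 values of 69 occupy positions 6–7 → average rank (6+7)/2 = 6.5.
H has value 69 units → rank 6.5.

6.5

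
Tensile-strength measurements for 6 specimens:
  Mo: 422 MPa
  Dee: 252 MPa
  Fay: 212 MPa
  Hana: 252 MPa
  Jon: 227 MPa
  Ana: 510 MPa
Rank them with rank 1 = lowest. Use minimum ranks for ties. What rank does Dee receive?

Sorted (ascending): 212, 227, 252, 252, 422, 510
The 2 values of 252 occupy positions 3–4 → each gets rank 3.
Dee has value 252 MPa → rank 3.

3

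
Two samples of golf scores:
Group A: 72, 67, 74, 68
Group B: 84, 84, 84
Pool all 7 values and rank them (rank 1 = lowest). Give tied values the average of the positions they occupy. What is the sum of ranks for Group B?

Sorted (ascending): 67, 68, 72, 74, 84, 84, 84
The 3 values of 84 occupy positions 5–7 → average rank 6.
Group B values → pooled ranks: 84→6, 84→6, 84→6
Rank sum = 6 + 6 + 6 = 18

18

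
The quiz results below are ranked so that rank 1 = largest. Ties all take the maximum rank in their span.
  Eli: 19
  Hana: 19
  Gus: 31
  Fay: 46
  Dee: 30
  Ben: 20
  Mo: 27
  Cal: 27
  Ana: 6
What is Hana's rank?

8

Sorted (descending): 46, 31, 30, 27, 27, 20, 19, 19, 6
The 2 values of 27 occupy positions 4–5 → each gets rank 5.
The 2 values of 19 occupy positions 7–8 → each gets rank 8.
Hana has value 19 → rank 8.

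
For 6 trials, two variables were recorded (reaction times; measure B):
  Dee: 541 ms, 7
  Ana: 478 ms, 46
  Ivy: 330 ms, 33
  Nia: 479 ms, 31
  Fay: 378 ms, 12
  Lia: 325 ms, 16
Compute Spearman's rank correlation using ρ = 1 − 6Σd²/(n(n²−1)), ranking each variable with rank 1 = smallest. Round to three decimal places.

-0.257

Ranks of variable 1: 6, 4, 2, 5, 3, 1
Ranks of variable 2: 1, 6, 5, 4, 2, 3
d = r₁ − r₂: 5, -2, -3, 1, 1, -2
d²: 25, 4, 9, 1, 1, 4; Σd² = 44
ρ = 1 − 6·44/(6·35) = 1 − 264/210 = -0.257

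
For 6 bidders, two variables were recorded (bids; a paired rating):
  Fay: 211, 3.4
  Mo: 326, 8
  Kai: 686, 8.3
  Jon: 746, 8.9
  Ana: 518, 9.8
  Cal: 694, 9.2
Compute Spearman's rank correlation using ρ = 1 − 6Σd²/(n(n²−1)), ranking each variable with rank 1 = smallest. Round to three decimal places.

0.600

Ranks of variable 1: 1, 2, 4, 6, 3, 5
Ranks of variable 2: 1, 2, 3, 4, 6, 5
d = r₁ − r₂: 0, 0, 1, 2, -3, 0
d²: 0, 0, 1, 4, 9, 0; Σd² = 14
ρ = 1 − 6·14/(6·35) = 1 − 84/210 = 0.600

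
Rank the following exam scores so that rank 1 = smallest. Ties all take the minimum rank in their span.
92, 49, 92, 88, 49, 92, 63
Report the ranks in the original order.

Sorted (ascending): 49, 49, 63, 88, 92, 92, 92
The 2 values of 49 occupy positions 1–2 → each gets rank 1.
The 3 values of 92 occupy positions 5–7 → each gets rank 5.

5, 1, 5, 4, 1, 5, 3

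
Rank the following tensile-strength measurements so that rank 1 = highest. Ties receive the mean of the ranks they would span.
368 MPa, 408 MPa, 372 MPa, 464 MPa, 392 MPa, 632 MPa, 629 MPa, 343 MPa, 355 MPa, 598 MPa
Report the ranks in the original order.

8, 5, 7, 4, 6, 1, 2, 10, 9, 3

Sorted (descending): 632, 629, 598, 464, 408, 392, 372, 368, 355, 343
No ties — each value takes its position as its rank.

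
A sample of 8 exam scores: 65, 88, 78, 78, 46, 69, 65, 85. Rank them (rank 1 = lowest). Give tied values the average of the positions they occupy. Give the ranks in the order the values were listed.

Sorted (ascending): 46, 65, 65, 69, 78, 78, 85, 88
The 2 values of 65 occupy positions 2–3 → average rank (2+3)/2 = 2.5.
The 2 values of 78 occupy positions 5–6 → average rank (5+6)/2 = 5.5.

2.5, 8, 5.5, 5.5, 1, 4, 2.5, 7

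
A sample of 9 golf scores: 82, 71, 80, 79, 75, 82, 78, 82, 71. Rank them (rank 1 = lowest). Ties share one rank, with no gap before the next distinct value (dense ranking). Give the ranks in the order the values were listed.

6, 1, 5, 4, 2, 6, 3, 6, 1

Sorted (ascending): 71, 71, 75, 78, 79, 80, 82, 82, 82
The 2 values of 71 share dense rank 1.
The 3 values of 82 share dense rank 6.
Remaining distinct values take the next consecutive integers.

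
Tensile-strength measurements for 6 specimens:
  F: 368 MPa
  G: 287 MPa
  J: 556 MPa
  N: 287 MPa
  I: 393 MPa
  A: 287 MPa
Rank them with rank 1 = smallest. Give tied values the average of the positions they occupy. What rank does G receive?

Sorted (ascending): 287, 287, 287, 368, 393, 556
The 3 values of 287 occupy positions 1–3 → average rank 2.
G has value 287 MPa → rank 2.

2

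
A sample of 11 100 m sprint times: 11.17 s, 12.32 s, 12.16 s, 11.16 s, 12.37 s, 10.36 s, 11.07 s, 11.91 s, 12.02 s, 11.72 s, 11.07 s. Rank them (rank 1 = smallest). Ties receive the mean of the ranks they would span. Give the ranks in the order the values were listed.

5, 10, 9, 4, 11, 1, 2.5, 7, 8, 6, 2.5

Sorted (ascending): 10.36, 11.07, 11.07, 11.16, 11.17, 11.72, 11.91, 12.02, 12.16, 12.32, 12.37
The 2 values of 11.07 occupy positions 2–3 → average rank (2+3)/2 = 2.5.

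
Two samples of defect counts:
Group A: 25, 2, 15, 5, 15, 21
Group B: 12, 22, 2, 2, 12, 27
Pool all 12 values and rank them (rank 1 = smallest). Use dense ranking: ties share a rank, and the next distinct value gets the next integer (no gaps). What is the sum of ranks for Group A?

Sorted (ascending): 2, 2, 2, 5, 12, 12, 15, 15, 21, 22, 25, 27
The 3 values of 2 share dense rank 1.
The 2 values of 12 share dense rank 3.
The 2 values of 15 share dense rank 4.
Remaining distinct values take the next consecutive integers.
Group A values → pooled ranks: 25→7, 2→1, 15→4, 5→2, 15→4, 21→5
Rank sum = 7 + 1 + 4 + 2 + 4 + 5 = 23

23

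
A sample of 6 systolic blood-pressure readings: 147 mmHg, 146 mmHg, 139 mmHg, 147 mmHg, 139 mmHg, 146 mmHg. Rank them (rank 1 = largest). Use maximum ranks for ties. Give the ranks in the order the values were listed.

Sorted (descending): 147, 147, 146, 146, 139, 139
The 2 values of 147 occupy positions 1–2 → each gets rank 2.
The 2 values of 146 occupy positions 3–4 → each gets rank 4.
The 2 values of 139 occupy positions 5–6 → each gets rank 6.

2, 4, 6, 2, 6, 4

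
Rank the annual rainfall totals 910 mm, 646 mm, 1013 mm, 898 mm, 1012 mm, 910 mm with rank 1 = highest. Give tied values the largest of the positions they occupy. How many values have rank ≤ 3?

Sorted (descending): 1013, 1012, 910, 910, 898, 646
The 2 values of 910 occupy positions 3–4 → each gets rank 4.
Ranks ≤ 3: {1, 2} → 2 values.

2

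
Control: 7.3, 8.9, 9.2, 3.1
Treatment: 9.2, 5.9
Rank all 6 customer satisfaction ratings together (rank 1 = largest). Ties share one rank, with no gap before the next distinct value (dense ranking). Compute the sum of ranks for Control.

11

Sorted (descending): 9.2, 9.2, 8.9, 7.3, 5.9, 3.1
The 2 values of 9.2 share dense rank 1.
Remaining distinct values take the next consecutive integers.
Control values → pooled ranks: 7.3→3, 8.9→2, 9.2→1, 3.1→5
Rank sum = 3 + 2 + 1 + 5 = 11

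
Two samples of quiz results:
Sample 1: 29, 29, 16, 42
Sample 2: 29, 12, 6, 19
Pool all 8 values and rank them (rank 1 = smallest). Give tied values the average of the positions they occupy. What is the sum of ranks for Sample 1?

Sorted (ascending): 6, 12, 16, 19, 29, 29, 29, 42
The 3 values of 29 occupy positions 5–7 → average rank 6.
Sample 1 values → pooled ranks: 29→6, 29→6, 16→3, 42→8
Rank sum = 6 + 6 + 3 + 8 = 23

23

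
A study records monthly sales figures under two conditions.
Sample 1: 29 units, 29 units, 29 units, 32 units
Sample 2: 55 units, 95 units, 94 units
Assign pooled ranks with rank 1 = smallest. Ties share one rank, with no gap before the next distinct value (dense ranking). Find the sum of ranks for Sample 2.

12

Sorted (ascending): 29, 29, 29, 32, 55, 94, 95
The 3 values of 29 share dense rank 1.
Remaining distinct values take the next consecutive integers.
Sample 2 values → pooled ranks: 55→3, 95→5, 94→4
Rank sum = 3 + 5 + 4 = 12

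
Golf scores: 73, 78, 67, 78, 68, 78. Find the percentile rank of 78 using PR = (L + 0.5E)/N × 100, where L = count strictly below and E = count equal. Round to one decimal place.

75.0

N = 6.
Strictly below 78: 3. Equal to 78: 3.
PR = (3 + 0.5·3)/6 × 100 = 75.0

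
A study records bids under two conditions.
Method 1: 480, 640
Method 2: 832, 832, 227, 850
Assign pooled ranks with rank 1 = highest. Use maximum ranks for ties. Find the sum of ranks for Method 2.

13

Sorted (descending): 850, 832, 832, 640, 480, 227
The 2 values of 832 occupy positions 2–3 → each gets rank 3.
Method 2 values → pooled ranks: 832→3, 832→3, 227→6, 850→1
Rank sum = 3 + 3 + 6 + 1 = 13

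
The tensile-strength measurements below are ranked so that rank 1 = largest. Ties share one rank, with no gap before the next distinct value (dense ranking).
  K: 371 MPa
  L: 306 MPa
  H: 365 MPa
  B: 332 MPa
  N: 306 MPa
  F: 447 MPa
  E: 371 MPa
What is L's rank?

Sorted (descending): 447, 371, 371, 365, 332, 306, 306
The 2 values of 371 share dense rank 2.
The 2 values of 306 share dense rank 5.
Remaining distinct values take the next consecutive integers.
L has value 306 MPa → rank 5.

5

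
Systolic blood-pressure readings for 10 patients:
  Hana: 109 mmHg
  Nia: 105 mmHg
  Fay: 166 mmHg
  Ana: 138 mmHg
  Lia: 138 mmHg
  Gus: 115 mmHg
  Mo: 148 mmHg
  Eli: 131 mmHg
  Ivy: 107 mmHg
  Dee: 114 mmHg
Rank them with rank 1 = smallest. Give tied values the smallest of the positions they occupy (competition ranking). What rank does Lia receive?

7

Sorted (ascending): 105, 107, 109, 114, 115, 131, 138, 138, 148, 166
The 2 values of 138 occupy positions 7–8 → each gets rank 7.
Lia has value 138 mmHg → rank 7.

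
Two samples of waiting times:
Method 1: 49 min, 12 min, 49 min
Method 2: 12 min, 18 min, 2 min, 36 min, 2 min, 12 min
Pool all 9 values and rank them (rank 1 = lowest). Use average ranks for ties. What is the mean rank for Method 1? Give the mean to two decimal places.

7.00

Sorted (ascending): 2, 2, 12, 12, 12, 18, 36, 49, 49
The 2 values of 2 occupy positions 1–2 → average rank (1+2)/2 = 1.5.
The 3 values of 12 occupy positions 3–5 → average rank 4.
The 2 values of 49 occupy positions 8–9 → average rank (8+9)/2 = 8.5.
Method 1 values → pooled ranks: 49→8.5, 12→4, 49→8.5
Mean rank = (8.5 + 4 + 8.5) / 3 = 7.00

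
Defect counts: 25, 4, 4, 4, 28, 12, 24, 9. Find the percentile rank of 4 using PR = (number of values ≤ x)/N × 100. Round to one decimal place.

37.5

N = 8.
Strictly below 4: 0. Equal to 4: 3.
PR = 3/8 × 100 = 37.5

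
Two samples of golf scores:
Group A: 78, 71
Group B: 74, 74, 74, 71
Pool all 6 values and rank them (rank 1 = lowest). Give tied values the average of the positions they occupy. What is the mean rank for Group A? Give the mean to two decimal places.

Sorted (ascending): 71, 71, 74, 74, 74, 78
The 2 values of 71 occupy positions 1–2 → average rank (1+2)/2 = 1.5.
The 3 values of 74 occupy positions 3–5 → average rank 4.
Group A values → pooled ranks: 78→6, 71→1.5
Mean rank = (6 + 1.5) / 2 = 3.75

3.75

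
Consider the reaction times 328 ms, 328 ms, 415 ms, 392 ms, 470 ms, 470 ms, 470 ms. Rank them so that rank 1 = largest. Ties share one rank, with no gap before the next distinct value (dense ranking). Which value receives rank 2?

Sorted (descending): 470, 470, 470, 415, 392, 328, 328
The 3 values of 470 share dense rank 1.
The 2 values of 328 share dense rank 4.
Remaining distinct values take the next consecutive integers.
Rank 2 → value 415.

415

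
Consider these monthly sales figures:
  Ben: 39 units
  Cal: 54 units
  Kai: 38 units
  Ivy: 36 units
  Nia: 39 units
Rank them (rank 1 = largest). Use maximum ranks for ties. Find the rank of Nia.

Sorted (descending): 54, 39, 39, 38, 36
The 2 values of 39 occupy positions 2–3 → each gets rank 3.
Nia has value 39 units → rank 3.

3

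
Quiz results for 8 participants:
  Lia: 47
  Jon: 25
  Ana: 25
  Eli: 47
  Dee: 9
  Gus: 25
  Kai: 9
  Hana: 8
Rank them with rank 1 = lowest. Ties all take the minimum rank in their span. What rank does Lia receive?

7

Sorted (ascending): 8, 9, 9, 25, 25, 25, 47, 47
The 2 values of 9 occupy positions 2–3 → each gets rank 2.
The 3 values of 25 occupy positions 4–6 → each gets rank 4.
The 2 values of 47 occupy positions 7–8 → each gets rank 7.
Lia has value 47 → rank 7.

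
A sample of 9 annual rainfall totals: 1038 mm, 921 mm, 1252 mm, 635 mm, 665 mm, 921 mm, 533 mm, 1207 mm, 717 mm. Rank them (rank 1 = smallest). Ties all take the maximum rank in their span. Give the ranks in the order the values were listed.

Sorted (ascending): 533, 635, 665, 717, 921, 921, 1038, 1207, 1252
The 2 values of 921 occupy positions 5–6 → each gets rank 6.

7, 6, 9, 2, 3, 6, 1, 8, 4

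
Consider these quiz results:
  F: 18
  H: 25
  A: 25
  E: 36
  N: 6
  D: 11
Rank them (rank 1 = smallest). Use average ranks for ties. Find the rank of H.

4.5

Sorted (ascending): 6, 11, 18, 25, 25, 36
The 2 values of 25 occupy positions 4–5 → average rank (4+5)/2 = 4.5.
H has value 25 → rank 4.5.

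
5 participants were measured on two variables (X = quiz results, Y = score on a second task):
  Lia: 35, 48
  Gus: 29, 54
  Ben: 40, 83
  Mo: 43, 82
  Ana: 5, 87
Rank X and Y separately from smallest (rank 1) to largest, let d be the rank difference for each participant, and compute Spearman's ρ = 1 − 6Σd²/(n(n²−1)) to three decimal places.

Ranks of variable 1: 3, 2, 4, 5, 1
Ranks of variable 2: 1, 2, 4, 3, 5
d = r₁ − r₂: 2, 0, 0, 2, -4
d²: 4, 0, 0, 4, 16; Σd² = 24
ρ = 1 − 6·24/(5·24) = 1 − 144/120 = -0.200

-0.200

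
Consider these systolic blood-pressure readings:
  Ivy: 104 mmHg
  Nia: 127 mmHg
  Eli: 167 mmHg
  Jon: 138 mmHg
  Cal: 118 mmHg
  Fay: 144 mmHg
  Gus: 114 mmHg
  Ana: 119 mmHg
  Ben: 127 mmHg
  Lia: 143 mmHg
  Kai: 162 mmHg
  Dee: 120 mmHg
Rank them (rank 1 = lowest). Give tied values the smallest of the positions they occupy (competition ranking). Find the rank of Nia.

Sorted (ascending): 104, 114, 118, 119, 120, 127, 127, 138, 143, 144, 162, 167
The 2 values of 127 occupy positions 6–7 → each gets rank 6.
Nia has value 127 mmHg → rank 6.

6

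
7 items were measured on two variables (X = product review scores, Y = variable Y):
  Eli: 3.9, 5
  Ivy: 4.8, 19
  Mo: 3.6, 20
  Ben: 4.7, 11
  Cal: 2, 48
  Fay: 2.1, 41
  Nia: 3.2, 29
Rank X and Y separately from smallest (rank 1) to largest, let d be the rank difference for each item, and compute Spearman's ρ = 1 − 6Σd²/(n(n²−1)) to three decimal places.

-0.857

Ranks of variable 1: 5, 7, 4, 6, 1, 2, 3
Ranks of variable 2: 1, 3, 4, 2, 7, 6, 5
d = r₁ − r₂: 4, 4, 0, 4, -6, -4, -2
d²: 16, 16, 0, 16, 36, 16, 4; Σd² = 104
ρ = 1 − 6·104/(7·48) = 1 − 624/336 = -0.857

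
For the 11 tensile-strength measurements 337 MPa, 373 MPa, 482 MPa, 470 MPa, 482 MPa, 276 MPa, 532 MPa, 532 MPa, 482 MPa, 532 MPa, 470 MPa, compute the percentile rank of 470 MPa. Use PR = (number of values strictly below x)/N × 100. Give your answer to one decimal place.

N = 11.
Strictly below 470: 3. Equal to 470: 2.
PR = 3/11 × 100 = 27.3

27.3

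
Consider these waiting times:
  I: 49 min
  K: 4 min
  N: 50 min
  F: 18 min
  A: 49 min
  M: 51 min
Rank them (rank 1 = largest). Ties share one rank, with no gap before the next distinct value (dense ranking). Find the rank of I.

3

Sorted (descending): 51, 50, 49, 49, 18, 4
The 2 values of 49 share dense rank 3.
Remaining distinct values take the next consecutive integers.
I has value 49 min → rank 3.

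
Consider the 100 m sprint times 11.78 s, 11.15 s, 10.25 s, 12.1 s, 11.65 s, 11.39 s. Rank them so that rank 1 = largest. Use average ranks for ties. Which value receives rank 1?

12.1

Sorted (descending): 12.1, 11.78, 11.65, 11.39, 11.15, 10.25
No ties — each value takes its position as its rank.
Rank 1 → value 12.1.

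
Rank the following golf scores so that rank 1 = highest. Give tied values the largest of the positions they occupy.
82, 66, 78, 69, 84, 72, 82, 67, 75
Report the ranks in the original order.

3, 9, 4, 7, 1, 6, 3, 8, 5

Sorted (descending): 84, 82, 82, 78, 75, 72, 69, 67, 66
The 2 values of 82 occupy positions 2–3 → each gets rank 3.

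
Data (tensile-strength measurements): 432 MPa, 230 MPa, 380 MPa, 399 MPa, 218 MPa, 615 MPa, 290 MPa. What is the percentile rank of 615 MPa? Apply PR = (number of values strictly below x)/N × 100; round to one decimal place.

N = 7.
Strictly below 615: 6. Equal to 615: 1.
PR = 6/7 × 100 = 85.7

85.7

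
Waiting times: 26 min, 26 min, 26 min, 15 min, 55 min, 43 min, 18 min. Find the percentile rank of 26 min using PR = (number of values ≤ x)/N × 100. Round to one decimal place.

71.4

N = 7.
Strictly below 26: 2. Equal to 26: 3.
PR = 5/7 × 100 = 71.4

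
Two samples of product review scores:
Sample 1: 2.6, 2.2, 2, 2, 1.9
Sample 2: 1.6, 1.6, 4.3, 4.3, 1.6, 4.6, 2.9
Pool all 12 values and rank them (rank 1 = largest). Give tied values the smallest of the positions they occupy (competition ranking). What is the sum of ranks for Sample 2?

39

Sorted (descending): 4.6, 4.3, 4.3, 2.9, 2.6, 2.2, 2, 2, 1.9, 1.6, 1.6, 1.6
The 2 values of 4.3 occupy positions 2–3 → each gets rank 2.
The 2 values of 2 occupy positions 7–8 → each gets rank 7.
The 3 values of 1.6 occupy positions 10–12 → each gets rank 10.
Sample 2 values → pooled ranks: 1.6→10, 1.6→10, 4.3→2, 4.3→2, 1.6→10, 4.6→1, 2.9→4
Rank sum = 10 + 10 + 2 + 2 + 10 + 1 + 4 = 39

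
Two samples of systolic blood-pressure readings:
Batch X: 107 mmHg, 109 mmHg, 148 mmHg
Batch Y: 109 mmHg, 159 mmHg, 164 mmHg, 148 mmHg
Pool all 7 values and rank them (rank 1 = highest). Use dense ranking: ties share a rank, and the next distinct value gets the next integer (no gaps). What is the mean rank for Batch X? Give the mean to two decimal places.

Sorted (descending): 164, 159, 148, 148, 109, 109, 107
The 2 values of 148 share dense rank 3.
The 2 values of 109 share dense rank 4.
Remaining distinct values take the next consecutive integers.
Batch X values → pooled ranks: 107→5, 109→4, 148→3
Mean rank = (5 + 4 + 3) / 3 = 4.00

4.00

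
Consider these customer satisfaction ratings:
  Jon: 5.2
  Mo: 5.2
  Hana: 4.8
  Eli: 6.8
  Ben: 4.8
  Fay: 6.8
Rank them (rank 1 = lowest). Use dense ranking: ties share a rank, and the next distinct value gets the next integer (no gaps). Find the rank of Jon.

Sorted (ascending): 4.8, 4.8, 5.2, 5.2, 6.8, 6.8
The 2 values of 4.8 share dense rank 1.
The 2 values of 5.2 share dense rank 2.
The 2 values of 6.8 share dense rank 3.
Jon has value 5.2 → rank 2.

2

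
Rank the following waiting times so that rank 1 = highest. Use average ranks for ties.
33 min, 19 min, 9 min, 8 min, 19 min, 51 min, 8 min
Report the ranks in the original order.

Sorted (descending): 51, 33, 19, 19, 9, 8, 8
The 2 values of 19 occupy positions 3–4 → average rank (3+4)/2 = 3.5.
The 2 values of 8 occupy positions 6–7 → average rank (6+7)/2 = 6.5.

2, 3.5, 5, 6.5, 3.5, 1, 6.5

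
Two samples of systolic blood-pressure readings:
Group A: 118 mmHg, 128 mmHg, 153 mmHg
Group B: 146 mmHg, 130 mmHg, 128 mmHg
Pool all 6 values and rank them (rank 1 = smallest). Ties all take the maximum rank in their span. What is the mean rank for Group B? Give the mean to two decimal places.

4.00

Sorted (ascending): 118, 128, 128, 130, 146, 153
The 2 values of 128 occupy positions 2–3 → each gets rank 3.
Group B values → pooled ranks: 146→5, 130→4, 128→3
Mean rank = (5 + 4 + 3) / 3 = 4.00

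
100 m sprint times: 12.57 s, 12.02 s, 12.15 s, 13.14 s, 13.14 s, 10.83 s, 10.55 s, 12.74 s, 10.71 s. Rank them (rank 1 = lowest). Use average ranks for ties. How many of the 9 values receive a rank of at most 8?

Sorted (ascending): 10.55, 10.71, 10.83, 12.02, 12.15, 12.57, 12.74, 13.14, 13.14
The 2 values of 13.14 occupy positions 8–9 → average rank (8+9)/2 = 8.5.
Ranks ≤ 8: {1, 2, 3, 4, 5, 6, 7} → 7 values.

7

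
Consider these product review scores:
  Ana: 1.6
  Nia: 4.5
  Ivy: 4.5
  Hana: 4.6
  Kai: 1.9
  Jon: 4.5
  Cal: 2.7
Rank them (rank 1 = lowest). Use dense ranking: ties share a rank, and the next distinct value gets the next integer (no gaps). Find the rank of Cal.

Sorted (ascending): 1.6, 1.9, 2.7, 4.5, 4.5, 4.5, 4.6
The 3 values of 4.5 share dense rank 4.
Remaining distinct values take the next consecutive integers.
Cal has value 2.7 → rank 3.

3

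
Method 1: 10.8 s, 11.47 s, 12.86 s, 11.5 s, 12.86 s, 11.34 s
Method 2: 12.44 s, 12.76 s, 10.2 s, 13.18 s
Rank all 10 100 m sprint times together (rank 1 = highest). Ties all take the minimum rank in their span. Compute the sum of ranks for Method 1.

Sorted (descending): 13.18, 12.86, 12.86, 12.76, 12.44, 11.5, 11.47, 11.34, 10.8, 10.2
The 2 values of 12.86 occupy positions 2–3 → each gets rank 2.
Method 1 values → pooled ranks: 10.8→9, 11.47→7, 12.86→2, 11.5→6, 12.86→2, 11.34→8
Rank sum = 9 + 7 + 2 + 6 + 2 + 8 = 34

34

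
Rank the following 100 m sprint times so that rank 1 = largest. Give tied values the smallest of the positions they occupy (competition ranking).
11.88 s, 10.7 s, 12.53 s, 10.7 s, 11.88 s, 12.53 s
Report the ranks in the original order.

3, 5, 1, 5, 3, 1

Sorted (descending): 12.53, 12.53, 11.88, 11.88, 10.7, 10.7
The 2 values of 12.53 occupy positions 1–2 → each gets rank 1.
The 2 values of 11.88 occupy positions 3–4 → each gets rank 3.
The 2 values of 10.7 occupy positions 5–6 → each gets rank 5.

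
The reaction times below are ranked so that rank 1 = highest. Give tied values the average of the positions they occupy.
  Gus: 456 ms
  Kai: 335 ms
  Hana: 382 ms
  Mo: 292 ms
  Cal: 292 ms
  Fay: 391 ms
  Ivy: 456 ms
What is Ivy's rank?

1.5

Sorted (descending): 456, 456, 391, 382, 335, 292, 292
The 2 values of 456 occupy positions 1–2 → average rank (1+2)/2 = 1.5.
The 2 values of 292 occupy positions 6–7 → average rank (6+7)/2 = 6.5.
Ivy has value 456 ms → rank 1.5.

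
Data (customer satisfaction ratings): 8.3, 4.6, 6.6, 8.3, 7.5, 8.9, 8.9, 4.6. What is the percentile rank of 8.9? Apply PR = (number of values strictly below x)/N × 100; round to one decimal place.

N = 8.
Strictly below 8.9: 6. Equal to 8.9: 2.
PR = 6/8 × 100 = 75.0

75.0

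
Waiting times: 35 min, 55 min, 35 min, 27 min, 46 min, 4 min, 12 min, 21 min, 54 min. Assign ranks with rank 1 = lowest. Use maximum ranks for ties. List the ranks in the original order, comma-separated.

6, 9, 6, 4, 7, 1, 2, 3, 8

Sorted (ascending): 4, 12, 21, 27, 35, 35, 46, 54, 55
The 2 values of 35 occupy positions 5–6 → each gets rank 6.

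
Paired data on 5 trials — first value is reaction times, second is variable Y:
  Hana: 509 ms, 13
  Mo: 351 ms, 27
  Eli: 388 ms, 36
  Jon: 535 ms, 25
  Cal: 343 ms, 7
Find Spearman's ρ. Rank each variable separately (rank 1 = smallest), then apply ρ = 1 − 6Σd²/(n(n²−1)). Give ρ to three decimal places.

Ranks of variable 1: 4, 2, 3, 5, 1
Ranks of variable 2: 2, 4, 5, 3, 1
d = r₁ − r₂: 2, -2, -2, 2, 0
d²: 4, 4, 4, 4, 0; Σd² = 16
ρ = 1 − 6·16/(5·24) = 1 − 96/120 = 0.200

0.200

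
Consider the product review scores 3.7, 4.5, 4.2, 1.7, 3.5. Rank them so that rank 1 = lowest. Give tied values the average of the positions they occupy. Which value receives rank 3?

3.7

Sorted (ascending): 1.7, 3.5, 3.7, 4.2, 4.5
No ties — each value takes its position as its rank.
Rank 3 → value 3.7.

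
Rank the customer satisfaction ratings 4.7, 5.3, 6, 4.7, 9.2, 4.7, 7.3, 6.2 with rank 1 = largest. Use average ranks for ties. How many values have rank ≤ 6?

5

Sorted (descending): 9.2, 7.3, 6.2, 6, 5.3, 4.7, 4.7, 4.7
The 3 values of 4.7 occupy positions 6–8 → average rank 7.
Ranks ≤ 6: {1, 2, 3, 4, 5} → 5 values.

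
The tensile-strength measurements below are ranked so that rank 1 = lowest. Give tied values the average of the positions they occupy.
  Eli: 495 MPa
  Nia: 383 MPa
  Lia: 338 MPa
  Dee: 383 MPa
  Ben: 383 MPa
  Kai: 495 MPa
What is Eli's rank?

5.5

Sorted (ascending): 338, 383, 383, 383, 495, 495
The 3 values of 383 occupy positions 2–4 → average rank 3.
The 2 values of 495 occupy positions 5–6 → average rank (5+6)/2 = 5.5.
Eli has value 495 MPa → rank 5.5.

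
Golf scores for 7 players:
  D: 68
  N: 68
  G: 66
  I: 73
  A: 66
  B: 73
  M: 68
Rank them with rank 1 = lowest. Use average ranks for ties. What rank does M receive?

4

Sorted (ascending): 66, 66, 68, 68, 68, 73, 73
The 2 values of 66 occupy positions 1–2 → average rank (1+2)/2 = 1.5.
The 3 values of 68 occupy positions 3–5 → average rank 4.
The 2 values of 73 occupy positions 6–7 → average rank (6+7)/2 = 6.5.
M has value 68 → rank 4.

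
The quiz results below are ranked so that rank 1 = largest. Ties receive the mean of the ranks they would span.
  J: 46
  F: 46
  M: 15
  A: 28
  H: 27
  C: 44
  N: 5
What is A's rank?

Sorted (descending): 46, 46, 44, 28, 27, 15, 5
The 2 values of 46 occupy positions 1–2 → average rank (1+2)/2 = 1.5.
A has value 28 → rank 4.

4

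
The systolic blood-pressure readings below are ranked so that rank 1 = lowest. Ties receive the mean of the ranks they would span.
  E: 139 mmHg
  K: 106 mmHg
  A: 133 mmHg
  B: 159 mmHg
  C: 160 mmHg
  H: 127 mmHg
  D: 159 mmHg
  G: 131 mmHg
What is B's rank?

Sorted (ascending): 106, 127, 131, 133, 139, 159, 159, 160
The 2 values of 159 occupy positions 6–7 → average rank (6+7)/2 = 6.5.
B has value 159 mmHg → rank 6.5.

6.5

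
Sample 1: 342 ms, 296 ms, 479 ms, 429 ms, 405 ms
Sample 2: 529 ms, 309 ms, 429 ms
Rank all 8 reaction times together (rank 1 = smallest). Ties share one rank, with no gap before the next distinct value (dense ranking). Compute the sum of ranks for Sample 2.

14

Sorted (ascending): 296, 309, 342, 405, 429, 429, 479, 529
The 2 values of 429 share dense rank 5.
Remaining distinct values take the next consecutive integers.
Sample 2 values → pooled ranks: 529→7, 309→2, 429→5
Rank sum = 7 + 2 + 5 = 14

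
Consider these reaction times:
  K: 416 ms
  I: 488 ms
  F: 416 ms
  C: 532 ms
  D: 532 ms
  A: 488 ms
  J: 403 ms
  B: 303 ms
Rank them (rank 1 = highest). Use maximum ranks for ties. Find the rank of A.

Sorted (descending): 532, 532, 488, 488, 416, 416, 403, 303
The 2 values of 532 occupy positions 1–2 → each gets rank 2.
The 2 values of 488 occupy positions 3–4 → each gets rank 4.
The 2 values of 416 occupy positions 5–6 → each gets rank 6.
A has value 488 ms → rank 4.

4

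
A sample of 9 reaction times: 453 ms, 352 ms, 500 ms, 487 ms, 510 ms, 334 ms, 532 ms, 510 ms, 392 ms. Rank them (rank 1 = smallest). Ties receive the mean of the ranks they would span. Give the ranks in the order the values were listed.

Sorted (ascending): 334, 352, 392, 453, 487, 500, 510, 510, 532
The 2 values of 510 occupy positions 7–8 → average rank (7+8)/2 = 7.5.

4, 2, 6, 5, 7.5, 1, 9, 7.5, 3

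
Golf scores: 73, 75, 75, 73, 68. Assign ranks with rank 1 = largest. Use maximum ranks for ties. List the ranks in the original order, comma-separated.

Sorted (descending): 75, 75, 73, 73, 68
The 2 values of 75 occupy positions 1–2 → each gets rank 2.
The 2 values of 73 occupy positions 3–4 → each gets rank 4.

4, 2, 2, 4, 5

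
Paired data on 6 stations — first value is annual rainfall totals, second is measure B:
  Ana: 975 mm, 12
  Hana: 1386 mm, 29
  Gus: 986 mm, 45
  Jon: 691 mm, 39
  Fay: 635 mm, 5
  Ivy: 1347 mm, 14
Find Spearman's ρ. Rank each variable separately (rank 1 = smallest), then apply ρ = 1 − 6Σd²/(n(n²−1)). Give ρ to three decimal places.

0.371

Ranks of variable 1: 3, 6, 4, 2, 1, 5
Ranks of variable 2: 2, 4, 6, 5, 1, 3
d = r₁ − r₂: 1, 2, -2, -3, 0, 2
d²: 1, 4, 4, 9, 0, 4; Σd² = 22
ρ = 1 − 6·22/(6·35) = 1 − 132/210 = 0.371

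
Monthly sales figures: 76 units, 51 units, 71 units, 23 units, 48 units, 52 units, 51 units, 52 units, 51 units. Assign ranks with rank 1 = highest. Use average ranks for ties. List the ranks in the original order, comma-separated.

1, 6, 2, 9, 8, 3.5, 6, 3.5, 6

Sorted (descending): 76, 71, 52, 52, 51, 51, 51, 48, 23
The 2 values of 52 occupy positions 3–4 → average rank (3+4)/2 = 3.5.
The 3 values of 51 occupy positions 5–7 → average rank 6.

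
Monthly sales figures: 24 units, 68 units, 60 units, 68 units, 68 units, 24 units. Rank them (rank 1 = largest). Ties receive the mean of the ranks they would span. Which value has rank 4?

60

Sorted (descending): 68, 68, 68, 60, 24, 24
The 3 values of 68 occupy positions 1–3 → average rank 2.
The 2 values of 24 occupy positions 5–6 → average rank (5+6)/2 = 5.5.
Rank 4 → value 60.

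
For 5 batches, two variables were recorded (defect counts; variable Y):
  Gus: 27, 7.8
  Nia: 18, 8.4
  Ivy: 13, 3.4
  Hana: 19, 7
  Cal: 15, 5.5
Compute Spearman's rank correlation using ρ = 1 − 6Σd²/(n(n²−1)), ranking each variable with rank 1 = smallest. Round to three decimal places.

0.700

Ranks of variable 1: 5, 3, 1, 4, 2
Ranks of variable 2: 4, 5, 1, 3, 2
d = r₁ − r₂: 1, -2, 0, 1, 0
d²: 1, 4, 0, 1, 0; Σd² = 6
ρ = 1 − 6·6/(5·24) = 1 − 36/120 = 0.700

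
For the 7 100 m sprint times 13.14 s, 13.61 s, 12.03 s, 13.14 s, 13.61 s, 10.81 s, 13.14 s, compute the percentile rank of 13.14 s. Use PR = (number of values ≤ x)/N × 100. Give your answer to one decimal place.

N = 7.
Strictly below 13.14: 2. Equal to 13.14: 3.
PR = 5/7 × 100 = 71.4

71.4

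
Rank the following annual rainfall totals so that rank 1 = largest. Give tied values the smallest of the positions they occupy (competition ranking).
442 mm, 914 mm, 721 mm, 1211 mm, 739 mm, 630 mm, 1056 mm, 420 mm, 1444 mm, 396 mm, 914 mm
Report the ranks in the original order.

Sorted (descending): 1444, 1211, 1056, 914, 914, 739, 721, 630, 442, 420, 396
The 2 values of 914 occupy positions 4–5 → each gets rank 4.

9, 4, 7, 2, 6, 8, 3, 10, 1, 11, 4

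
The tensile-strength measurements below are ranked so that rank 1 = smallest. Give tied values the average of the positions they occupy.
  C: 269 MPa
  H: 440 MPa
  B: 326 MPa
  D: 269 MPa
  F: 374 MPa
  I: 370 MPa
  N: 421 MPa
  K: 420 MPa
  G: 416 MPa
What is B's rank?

Sorted (ascending): 269, 269, 326, 370, 374, 416, 420, 421, 440
The 2 values of 269 occupy positions 1–2 → average rank (1+2)/2 = 1.5.
B has value 326 MPa → rank 3.

3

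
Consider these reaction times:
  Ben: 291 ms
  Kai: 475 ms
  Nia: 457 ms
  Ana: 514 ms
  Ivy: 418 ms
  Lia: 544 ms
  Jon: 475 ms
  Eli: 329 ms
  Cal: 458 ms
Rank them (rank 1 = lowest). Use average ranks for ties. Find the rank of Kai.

6.5

Sorted (ascending): 291, 329, 418, 457, 458, 475, 475, 514, 544
The 2 values of 475 occupy positions 6–7 → average rank (6+7)/2 = 6.5.
Kai has value 475 ms → rank 6.5.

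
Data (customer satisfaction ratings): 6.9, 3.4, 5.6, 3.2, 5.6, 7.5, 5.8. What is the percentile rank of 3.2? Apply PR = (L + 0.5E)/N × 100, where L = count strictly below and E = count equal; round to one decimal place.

7.1

N = 7.
Strictly below 3.2: 0. Equal to 3.2: 1.
PR = (0 + 0.5·1)/7 × 100 = 7.1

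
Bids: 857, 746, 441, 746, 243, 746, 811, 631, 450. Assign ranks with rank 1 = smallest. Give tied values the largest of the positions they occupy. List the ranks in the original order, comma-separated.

9, 7, 2, 7, 1, 7, 8, 4, 3

Sorted (ascending): 243, 441, 450, 631, 746, 746, 746, 811, 857
The 3 values of 746 occupy positions 5–7 → each gets rank 7.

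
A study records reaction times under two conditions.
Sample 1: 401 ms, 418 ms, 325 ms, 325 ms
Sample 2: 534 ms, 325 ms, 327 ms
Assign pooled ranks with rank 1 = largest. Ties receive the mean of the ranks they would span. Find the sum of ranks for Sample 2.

Sorted (descending): 534, 418, 401, 327, 325, 325, 325
The 3 values of 325 occupy positions 5–7 → average rank 6.
Sample 2 values → pooled ranks: 534→1, 325→6, 327→4
Rank sum = 1 + 6 + 4 = 11

11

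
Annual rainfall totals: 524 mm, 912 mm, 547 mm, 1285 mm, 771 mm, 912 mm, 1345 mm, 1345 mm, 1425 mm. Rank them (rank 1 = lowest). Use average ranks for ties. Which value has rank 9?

1425

Sorted (ascending): 524, 547, 771, 912, 912, 1285, 1345, 1345, 1425
The 2 values of 912 occupy positions 4–5 → average rank (4+5)/2 = 4.5.
The 2 values of 1345 occupy positions 7–8 → average rank (7+8)/2 = 7.5.
Rank 9 → value 1425.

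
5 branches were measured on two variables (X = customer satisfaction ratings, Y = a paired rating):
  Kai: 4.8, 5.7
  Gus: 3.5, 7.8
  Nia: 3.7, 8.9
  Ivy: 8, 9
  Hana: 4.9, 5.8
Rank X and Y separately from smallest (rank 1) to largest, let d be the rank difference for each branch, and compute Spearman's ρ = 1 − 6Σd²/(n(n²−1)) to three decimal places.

0.200

Ranks of variable 1: 3, 1, 2, 5, 4
Ranks of variable 2: 1, 3, 4, 5, 2
d = r₁ − r₂: 2, -2, -2, 0, 2
d²: 4, 4, 4, 0, 4; Σd² = 16
ρ = 1 − 6·16/(5·24) = 1 − 96/120 = 0.200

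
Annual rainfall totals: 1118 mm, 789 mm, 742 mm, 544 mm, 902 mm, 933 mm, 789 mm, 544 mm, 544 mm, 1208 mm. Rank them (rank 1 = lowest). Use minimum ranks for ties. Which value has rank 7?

902

Sorted (ascending): 544, 544, 544, 742, 789, 789, 902, 933, 1118, 1208
The 3 values of 544 occupy positions 1–3 → each gets rank 1.
The 2 values of 789 occupy positions 5–6 → each gets rank 5.
Rank 7 → value 902.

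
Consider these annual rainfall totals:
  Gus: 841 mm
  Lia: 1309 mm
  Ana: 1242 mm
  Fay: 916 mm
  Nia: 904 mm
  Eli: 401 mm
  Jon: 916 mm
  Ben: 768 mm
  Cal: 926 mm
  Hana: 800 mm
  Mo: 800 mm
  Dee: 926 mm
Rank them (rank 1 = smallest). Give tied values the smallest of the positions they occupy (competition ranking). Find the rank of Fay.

Sorted (ascending): 401, 768, 800, 800, 841, 904, 916, 916, 926, 926, 1242, 1309
The 2 values of 800 occupy positions 3–4 → each gets rank 3.
The 2 values of 916 occupy positions 7–8 → each gets rank 7.
The 2 values of 926 occupy positions 9–10 → each gets rank 9.
Fay has value 916 mm → rank 7.

7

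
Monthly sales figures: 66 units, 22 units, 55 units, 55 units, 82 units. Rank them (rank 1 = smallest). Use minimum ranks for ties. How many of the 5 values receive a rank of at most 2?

3

Sorted (ascending): 22, 55, 55, 66, 82
The 2 values of 55 occupy positions 2–3 → each gets rank 2.
Ranks ≤ 2: {1, 2, 2} → 3 values.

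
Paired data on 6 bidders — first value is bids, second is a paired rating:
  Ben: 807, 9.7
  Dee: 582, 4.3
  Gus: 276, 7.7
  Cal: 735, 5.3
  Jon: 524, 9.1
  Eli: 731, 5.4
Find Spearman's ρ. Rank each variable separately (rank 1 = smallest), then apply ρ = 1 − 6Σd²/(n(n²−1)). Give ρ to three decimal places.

0.086

Ranks of variable 1: 6, 3, 1, 5, 2, 4
Ranks of variable 2: 6, 1, 4, 2, 5, 3
d = r₁ − r₂: 0, 2, -3, 3, -3, 1
d²: 0, 4, 9, 9, 9, 1; Σd² = 32
ρ = 1 − 6·32/(6·35) = 1 − 192/210 = 0.086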